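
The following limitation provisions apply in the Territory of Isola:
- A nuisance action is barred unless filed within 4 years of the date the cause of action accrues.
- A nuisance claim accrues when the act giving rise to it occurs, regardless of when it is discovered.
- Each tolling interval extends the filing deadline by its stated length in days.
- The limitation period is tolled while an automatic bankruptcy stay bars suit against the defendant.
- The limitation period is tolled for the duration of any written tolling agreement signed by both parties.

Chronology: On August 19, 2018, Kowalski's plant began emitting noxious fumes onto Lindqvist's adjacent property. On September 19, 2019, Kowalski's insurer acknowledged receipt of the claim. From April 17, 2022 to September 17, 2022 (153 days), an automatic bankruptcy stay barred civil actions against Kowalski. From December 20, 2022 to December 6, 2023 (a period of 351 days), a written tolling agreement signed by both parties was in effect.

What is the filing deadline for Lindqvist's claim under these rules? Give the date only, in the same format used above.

The limitation period began to run on August 19, 2018.
The untolled deadline — 4 years after August 19, 2018 — is August 19, 2022.
Because the automatic bankruptcy stay ran from April 17, 2022 to September 17, 2022, the deadline is extended by 153 days to January 19, 2023.
Because the written tolling agreement ran from December 20, 2022 to December 6, 2023, the deadline is extended by 351 days to January 5, 2024.
Nothing else in the chronology tolls or restarts the period.

January 5, 2024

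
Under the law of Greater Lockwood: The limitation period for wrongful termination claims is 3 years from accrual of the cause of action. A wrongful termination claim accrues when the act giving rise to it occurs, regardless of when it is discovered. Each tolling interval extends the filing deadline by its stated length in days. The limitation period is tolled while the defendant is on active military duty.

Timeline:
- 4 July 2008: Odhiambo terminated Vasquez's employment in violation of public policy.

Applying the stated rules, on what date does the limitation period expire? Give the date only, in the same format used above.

4 July 2011

The cause of action accrued on 4 July 2008, the date of the act.
Adding the 3 years base period to 4 July 2008 gives a deadline of 4 July 2011, before any tolling.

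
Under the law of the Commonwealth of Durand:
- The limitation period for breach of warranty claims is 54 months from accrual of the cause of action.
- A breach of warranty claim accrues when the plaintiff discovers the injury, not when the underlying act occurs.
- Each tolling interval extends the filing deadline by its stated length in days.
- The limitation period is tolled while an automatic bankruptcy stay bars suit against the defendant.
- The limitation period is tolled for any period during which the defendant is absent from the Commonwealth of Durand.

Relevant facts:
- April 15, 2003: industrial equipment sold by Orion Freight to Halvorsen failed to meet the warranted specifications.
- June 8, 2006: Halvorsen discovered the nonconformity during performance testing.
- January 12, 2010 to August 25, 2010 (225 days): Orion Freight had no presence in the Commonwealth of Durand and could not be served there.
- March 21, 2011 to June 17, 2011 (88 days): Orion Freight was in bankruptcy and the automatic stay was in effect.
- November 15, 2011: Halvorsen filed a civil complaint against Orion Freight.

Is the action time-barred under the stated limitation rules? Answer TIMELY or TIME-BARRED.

Accrual is tied to discovery, so the period began on June 8, 2006 rather than on April 15, 2003 when the act occurred.
54 months from June 8, 2006 is December 8, 2010.
The period was tolled for 225 days by the defendant's absence from the jurisdiction (January 12, 2010 to August 25, 2010), pushing the deadline to July 21, 2011.
Because the automatic bankruptcy stay ran from March 21, 2011 to June 17, 2011, the deadline is extended by 88 days to October 17, 2011.
Halvorsen filed on November 15, 2011, after the October 17, 2011 deadline, so the action is time-barred.

TIME-BARRED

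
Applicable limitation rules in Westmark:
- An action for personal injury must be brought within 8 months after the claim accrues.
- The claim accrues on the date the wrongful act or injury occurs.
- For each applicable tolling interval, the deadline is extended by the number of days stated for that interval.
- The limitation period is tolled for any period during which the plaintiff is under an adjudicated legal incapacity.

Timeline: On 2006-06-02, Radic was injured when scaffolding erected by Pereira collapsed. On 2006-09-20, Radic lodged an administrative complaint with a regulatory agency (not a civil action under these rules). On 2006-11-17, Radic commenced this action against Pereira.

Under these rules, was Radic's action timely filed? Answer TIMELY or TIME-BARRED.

The claim accrued on 2006-06-02, the date of the act.
8 months from 2006-06-02 is 2007-02-02.
None of the other events listed affects the running of the period under the stated rules.
Radic filed on 2006-11-17, before the 2007-02-02 deadline, so the action is timely.

TIMELY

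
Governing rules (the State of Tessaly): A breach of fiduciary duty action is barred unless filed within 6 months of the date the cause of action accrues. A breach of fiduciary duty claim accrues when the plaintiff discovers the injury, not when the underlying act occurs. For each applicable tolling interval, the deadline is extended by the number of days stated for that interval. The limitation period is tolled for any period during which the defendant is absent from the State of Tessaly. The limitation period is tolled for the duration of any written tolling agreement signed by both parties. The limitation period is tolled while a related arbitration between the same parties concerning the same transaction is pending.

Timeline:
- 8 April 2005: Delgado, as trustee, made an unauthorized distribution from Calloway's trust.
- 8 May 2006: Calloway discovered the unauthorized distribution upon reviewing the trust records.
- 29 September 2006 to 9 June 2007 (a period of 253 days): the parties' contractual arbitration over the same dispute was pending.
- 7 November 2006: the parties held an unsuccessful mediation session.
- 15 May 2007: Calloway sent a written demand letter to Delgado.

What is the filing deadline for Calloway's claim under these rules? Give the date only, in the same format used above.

19 July 2007

The claim did not accrue until Calloway discovered the injury on 8 May 2006; the 8 April 2005 act date does not start the clock under the stated rule.
6 months from 8 May 2006 is 8 November 2006.
The pending related arbitration from 29 September 2006 to 9 June 2007 tolled the period for 253 days, extending the deadline to 19 July 2007.
The other events in the timeline have no effect on the limitation period under the stated rules.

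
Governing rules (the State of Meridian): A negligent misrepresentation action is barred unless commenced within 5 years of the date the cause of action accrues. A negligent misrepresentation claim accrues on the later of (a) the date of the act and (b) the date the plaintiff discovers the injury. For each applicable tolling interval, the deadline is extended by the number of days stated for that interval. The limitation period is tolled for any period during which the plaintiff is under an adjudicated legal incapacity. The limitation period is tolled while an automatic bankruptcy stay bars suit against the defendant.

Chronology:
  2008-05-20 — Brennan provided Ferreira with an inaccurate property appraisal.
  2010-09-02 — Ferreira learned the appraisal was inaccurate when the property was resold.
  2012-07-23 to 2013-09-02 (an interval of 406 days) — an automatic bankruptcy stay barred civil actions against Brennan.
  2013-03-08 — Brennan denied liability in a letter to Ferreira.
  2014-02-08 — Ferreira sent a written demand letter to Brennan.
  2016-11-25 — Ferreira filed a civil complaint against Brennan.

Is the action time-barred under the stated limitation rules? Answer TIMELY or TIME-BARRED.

TIME-BARRED

The claim accrued on 2010-09-02 — the later of the 2008-05-20 act and the 2010-09-02 discovery.
5 years from 2010-09-02 is 2015-09-02.
Because the automatic bankruptcy stay ran from 2012-07-23 to 2013-09-02, the deadline is extended by 406 days to 2016-10-12.
The other events in the timeline have no effect on the limitation period under the stated rules.
The 2016-11-25 filing falls after the 2016-10-12 deadline; the claim is time-barred.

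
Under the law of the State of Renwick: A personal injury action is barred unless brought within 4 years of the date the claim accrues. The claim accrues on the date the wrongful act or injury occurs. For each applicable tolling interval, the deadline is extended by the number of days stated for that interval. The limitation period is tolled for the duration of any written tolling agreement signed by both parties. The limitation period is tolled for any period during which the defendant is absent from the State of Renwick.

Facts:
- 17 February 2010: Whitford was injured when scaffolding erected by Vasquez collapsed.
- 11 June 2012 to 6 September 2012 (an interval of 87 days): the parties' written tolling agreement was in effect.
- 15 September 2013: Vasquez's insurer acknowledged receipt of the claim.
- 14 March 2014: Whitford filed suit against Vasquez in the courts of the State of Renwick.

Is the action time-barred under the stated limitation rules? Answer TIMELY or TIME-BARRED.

The limitation period began to run on 17 February 2010.
The untolled deadline — 4 years after 17 February 2010 — is 17 February 2014.
The written tolling agreement from 11 June 2012 to 6 September 2012 tolled the period for 87 days, extending the deadline to 15 May 2014.
The other events in the timeline have no effect on the limitation period under the stated rules.
Filing on 14 March 2014 beat the 15 May 2014 deadline — the action is timely.

TIMELY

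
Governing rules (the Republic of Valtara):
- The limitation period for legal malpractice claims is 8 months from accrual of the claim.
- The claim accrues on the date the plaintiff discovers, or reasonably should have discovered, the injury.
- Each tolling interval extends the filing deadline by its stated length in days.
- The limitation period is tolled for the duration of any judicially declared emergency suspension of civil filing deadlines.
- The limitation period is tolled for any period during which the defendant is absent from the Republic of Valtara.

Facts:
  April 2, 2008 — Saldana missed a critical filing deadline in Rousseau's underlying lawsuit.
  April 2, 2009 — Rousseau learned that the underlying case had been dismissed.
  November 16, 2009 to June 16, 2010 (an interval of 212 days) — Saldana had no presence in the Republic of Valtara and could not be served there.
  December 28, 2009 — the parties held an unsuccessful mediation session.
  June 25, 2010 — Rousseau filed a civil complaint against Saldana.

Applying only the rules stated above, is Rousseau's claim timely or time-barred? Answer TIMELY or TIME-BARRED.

TIMELY

Under the discovery rule, the claim accrued on April 2, 2009, when Rousseau discovered the injury — not on the April 2, 2008 date of the underlying act.
Adding the 8 months base period to April 2, 2009 gives a deadline of December 2, 2009, before any tolling.
The defendant's absence from the jurisdiction from November 16, 2009 to June 16, 2010 tolled the period for 212 days, extending the deadline to July 2, 2010.
None of the other events listed affects the running of the period under the stated rules.
Rousseau filed on June 25, 2010, before the July 2, 2010 deadline, so the action is timely.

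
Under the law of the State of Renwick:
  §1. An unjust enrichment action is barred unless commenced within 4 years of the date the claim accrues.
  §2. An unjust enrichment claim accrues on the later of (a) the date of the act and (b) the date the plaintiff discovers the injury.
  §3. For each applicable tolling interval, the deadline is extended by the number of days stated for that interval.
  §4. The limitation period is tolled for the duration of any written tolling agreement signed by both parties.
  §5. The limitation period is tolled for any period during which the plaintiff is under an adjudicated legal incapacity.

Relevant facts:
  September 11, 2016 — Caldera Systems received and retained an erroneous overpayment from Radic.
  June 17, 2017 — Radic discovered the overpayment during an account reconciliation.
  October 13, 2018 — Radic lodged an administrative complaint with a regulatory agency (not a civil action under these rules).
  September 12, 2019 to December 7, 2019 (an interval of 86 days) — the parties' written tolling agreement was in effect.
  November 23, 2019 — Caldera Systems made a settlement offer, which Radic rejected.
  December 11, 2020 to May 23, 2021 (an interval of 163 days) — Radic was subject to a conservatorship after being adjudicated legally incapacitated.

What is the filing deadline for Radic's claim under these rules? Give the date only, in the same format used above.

February 21, 2022

The claim accrued on June 17, 2017 — the later of the September 11, 2016 act and the June 17, 2017 discovery.
Adding the 4 years base period to June 17, 2017 gives a deadline of June 17, 2021, before any tolling.
The written tolling agreement from September 12, 2019 to December 7, 2019 tolled the period for 86 days, extending the deadline to September 11, 2021.
Because the plaintiff's legal incapacity ran from December 11, 2020 to May 23, 2021, the deadline is extended by 163 days to February 21, 2022.
The other events in the timeline have no effect on the limitation period under the stated rules.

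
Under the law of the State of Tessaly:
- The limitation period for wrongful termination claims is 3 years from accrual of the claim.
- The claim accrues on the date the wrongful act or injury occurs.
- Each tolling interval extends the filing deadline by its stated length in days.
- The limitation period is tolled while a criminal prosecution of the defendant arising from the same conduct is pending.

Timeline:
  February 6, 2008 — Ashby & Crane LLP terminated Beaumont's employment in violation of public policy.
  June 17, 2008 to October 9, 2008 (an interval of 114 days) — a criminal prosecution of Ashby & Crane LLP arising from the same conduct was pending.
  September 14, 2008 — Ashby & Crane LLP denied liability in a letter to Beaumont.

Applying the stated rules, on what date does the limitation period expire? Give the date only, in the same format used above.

May 31, 2011

The claim accrued on February 6, 2008, when the wrongful act occurred.
The untolled deadline — 3 years after February 6, 2008 — is February 6, 2011.
The pending criminal prosecution from June 17, 2008 to October 9, 2008 tolled the period for 114 days, extending the deadline to May 31, 2011.
The other events in the timeline have no effect on the limitation period under the stated rules.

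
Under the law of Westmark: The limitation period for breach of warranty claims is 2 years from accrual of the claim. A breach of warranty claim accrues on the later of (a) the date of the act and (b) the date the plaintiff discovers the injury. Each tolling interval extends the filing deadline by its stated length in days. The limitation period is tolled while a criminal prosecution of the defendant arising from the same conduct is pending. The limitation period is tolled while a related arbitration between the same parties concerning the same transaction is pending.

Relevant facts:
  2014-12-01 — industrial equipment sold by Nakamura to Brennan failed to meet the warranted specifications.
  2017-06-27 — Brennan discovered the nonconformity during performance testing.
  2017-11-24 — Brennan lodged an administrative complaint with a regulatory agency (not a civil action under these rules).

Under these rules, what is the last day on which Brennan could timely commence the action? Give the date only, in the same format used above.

Taking the later of the act (2014-12-01) and discovery (2017-06-27), the claim accrued on 2017-06-27.
2 years from 2017-06-27 is 2019-06-27.
Nothing else in the chronology tolls or restarts the period.

2019-06-27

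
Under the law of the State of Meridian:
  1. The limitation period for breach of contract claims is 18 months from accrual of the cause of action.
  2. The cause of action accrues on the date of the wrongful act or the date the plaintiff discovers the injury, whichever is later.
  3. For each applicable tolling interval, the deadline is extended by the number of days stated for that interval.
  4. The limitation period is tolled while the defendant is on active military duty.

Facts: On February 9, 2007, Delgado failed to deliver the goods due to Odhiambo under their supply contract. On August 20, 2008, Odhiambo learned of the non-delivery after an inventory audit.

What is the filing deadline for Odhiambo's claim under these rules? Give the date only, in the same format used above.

The claim accrued on August 20, 2008 — the later of the February 9, 2007 act and the August 20, 2008 discovery.
The untolled deadline — 18 months after August 20, 2008 — is February 20, 2010.

February 20, 2010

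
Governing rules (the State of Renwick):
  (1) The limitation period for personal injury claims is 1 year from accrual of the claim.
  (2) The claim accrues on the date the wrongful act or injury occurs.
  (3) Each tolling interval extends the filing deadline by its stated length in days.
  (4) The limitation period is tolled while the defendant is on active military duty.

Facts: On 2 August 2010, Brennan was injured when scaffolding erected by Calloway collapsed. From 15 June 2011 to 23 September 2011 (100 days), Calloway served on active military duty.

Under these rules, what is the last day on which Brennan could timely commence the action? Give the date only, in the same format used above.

10 November 2011

The claim accrued on 2 August 2010, when the wrongful act occurred.
1 year from 2 August 2010 is 2 August 2011.
The period was tolled for 100 days by the defendant's active military service (15 June 2011 to 23 September 2011), pushing the deadline to 10 November 2011.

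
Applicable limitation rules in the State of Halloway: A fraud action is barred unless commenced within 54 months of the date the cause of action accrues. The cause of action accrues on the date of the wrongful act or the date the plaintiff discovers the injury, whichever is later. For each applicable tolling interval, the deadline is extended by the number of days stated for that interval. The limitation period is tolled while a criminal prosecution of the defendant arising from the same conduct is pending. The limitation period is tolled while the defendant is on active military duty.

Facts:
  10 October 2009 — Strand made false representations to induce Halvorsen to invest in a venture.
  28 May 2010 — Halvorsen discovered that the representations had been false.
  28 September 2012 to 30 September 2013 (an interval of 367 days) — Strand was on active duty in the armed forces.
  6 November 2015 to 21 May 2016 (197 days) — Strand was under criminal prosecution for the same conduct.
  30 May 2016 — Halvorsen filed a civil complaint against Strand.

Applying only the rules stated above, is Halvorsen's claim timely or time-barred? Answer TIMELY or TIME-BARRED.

TIMELY

The claim accrued on 28 May 2010 — the later of the 10 October 2009 act and the 28 May 2010 discovery.
54 months from 28 May 2010 is 28 November 2014.
The period was tolled for 367 days by the defendant's active military service (28 September 2012 to 30 September 2013), pushing the deadline to 30 November 2015.
Because the pending criminal prosecution ran from 6 November 2015 to 21 May 2016, the deadline is extended by 197 days to 14 June 2016.
The 30 May 2016 filing precedes the 14 June 2016 deadline; the claim is timely.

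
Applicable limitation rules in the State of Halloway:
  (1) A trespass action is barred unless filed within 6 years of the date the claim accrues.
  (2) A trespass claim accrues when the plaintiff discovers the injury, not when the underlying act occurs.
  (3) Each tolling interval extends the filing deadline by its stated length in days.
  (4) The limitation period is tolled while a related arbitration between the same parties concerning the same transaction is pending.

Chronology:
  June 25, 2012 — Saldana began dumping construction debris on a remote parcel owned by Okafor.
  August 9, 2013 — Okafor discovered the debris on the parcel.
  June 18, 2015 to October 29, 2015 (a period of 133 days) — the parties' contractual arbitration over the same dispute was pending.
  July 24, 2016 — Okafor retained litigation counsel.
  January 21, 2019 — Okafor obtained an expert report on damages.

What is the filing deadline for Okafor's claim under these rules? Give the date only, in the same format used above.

Accrual is tied to discovery, so the period began on August 9, 2013 rather than on June 25, 2012 when the act occurred.
The untolled deadline — 6 years after August 9, 2013 — is August 9, 2019.
The pending related arbitration from June 18, 2015 to October 29, 2015 tolled the period for 133 days, extending the deadline to December 20, 2019.
The other events in the timeline have no effect on the limitation period under the stated rules.

December 20, 2019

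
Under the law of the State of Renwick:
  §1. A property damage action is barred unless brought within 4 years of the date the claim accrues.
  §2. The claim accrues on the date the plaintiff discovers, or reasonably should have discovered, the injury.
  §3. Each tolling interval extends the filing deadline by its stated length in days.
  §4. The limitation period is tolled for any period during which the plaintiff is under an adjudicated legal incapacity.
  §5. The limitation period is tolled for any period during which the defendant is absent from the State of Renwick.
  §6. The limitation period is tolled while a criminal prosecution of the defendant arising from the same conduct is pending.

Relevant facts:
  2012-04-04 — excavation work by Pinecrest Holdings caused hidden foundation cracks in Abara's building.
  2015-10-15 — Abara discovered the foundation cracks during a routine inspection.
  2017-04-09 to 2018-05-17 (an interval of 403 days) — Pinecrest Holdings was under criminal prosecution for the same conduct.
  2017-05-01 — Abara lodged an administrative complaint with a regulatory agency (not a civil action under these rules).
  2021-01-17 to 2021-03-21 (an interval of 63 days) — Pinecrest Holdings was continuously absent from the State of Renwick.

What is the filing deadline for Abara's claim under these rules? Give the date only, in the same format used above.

Accrual is tied to discovery, so the period began on 2015-10-15 rather than on 2012-04-04 when the act occurred.
4 years from 2015-10-15 is 2019-10-15.
Because the pending criminal prosecution ran from 2017-04-09 to 2018-05-17, the deadline is extended by 403 days to 2020-11-21.
The defendant's absence from the jurisdiction from 2021-01-17 to 2021-03-21 began after the period had already run on 2020-11-21, so it has no tolling effect.
None of the other events listed affects the running of the period under the stated rules.

2020-11-21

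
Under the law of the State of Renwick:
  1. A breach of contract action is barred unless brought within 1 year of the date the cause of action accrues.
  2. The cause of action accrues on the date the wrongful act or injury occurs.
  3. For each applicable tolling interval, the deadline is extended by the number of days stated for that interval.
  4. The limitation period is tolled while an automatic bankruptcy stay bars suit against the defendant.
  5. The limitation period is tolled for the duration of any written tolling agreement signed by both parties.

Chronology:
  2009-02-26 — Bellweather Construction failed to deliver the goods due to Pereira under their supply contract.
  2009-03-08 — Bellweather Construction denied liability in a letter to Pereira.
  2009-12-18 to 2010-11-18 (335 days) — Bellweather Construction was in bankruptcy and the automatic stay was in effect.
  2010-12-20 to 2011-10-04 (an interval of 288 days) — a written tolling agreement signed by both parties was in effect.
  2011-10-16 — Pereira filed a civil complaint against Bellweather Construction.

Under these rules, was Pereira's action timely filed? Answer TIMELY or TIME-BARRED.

TIMELY

The claim accrued on 2009-02-26, when the wrongful act occurred.
1 year from 2009-02-26 is 2010-02-26.
Because the automatic bankruptcy stay ran from 2009-12-18 to 2010-11-18, the deadline is extended by 335 days to 2011-01-27.
The period was tolled for 288 days by the written tolling agreement (2010-12-20 to 2011-10-04), pushing the deadline to 2011-11-11.
Nothing else in the chronology tolls or restarts the period.
Pereira filed on 2011-10-16, before the 2011-11-11 deadline, so the action is timely.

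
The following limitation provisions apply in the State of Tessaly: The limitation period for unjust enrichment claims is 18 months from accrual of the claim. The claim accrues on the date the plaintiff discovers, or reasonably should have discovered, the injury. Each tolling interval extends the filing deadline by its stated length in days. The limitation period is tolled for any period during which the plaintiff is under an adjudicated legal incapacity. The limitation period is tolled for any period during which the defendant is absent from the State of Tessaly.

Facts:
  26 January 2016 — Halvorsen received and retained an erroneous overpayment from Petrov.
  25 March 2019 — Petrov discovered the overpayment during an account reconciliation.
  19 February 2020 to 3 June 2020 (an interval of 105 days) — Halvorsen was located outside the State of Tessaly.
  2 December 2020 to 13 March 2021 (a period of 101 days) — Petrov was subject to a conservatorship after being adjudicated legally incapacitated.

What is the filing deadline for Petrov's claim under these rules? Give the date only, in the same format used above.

Under the discovery rule, the claim accrued on 25 March 2019, when Petrov discovered the injury — not on the 26 January 2016 date of the underlying act.
18 months from 25 March 2019 is 25 September 2020.
Because the defendant's absence from the jurisdiction ran from 19 February 2020 to 3 June 2020, the deadline is extended by 105 days to 8 January 2021.
The plaintiff's legal incapacity from 2 December 2020 to 13 March 2021 tolled the period for 101 days, extending the deadline to 19 April 2021.

19 April 2021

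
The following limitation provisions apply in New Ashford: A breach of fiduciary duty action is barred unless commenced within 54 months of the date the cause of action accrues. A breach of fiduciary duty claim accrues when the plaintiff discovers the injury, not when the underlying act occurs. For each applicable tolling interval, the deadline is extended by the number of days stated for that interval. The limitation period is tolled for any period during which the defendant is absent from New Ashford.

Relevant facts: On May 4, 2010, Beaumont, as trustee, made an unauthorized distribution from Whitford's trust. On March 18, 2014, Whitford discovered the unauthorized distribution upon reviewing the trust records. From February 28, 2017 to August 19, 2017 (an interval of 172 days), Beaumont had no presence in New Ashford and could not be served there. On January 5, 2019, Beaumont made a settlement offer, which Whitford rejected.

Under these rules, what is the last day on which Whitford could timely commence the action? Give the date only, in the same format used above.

The claim did not accrue until Whitford discovered the injury on March 18, 2014; the May 4, 2010 act date does not start the clock under the stated rule.
Adding the 54 months base period to March 18, 2014 gives a deadline of September 18, 2018, before any tolling.
Because the defendant's absence from the jurisdiction ran from February 28, 2017 to August 19, 2017, the deadline is extended by 172 days to March 9, 2019.
Nothing else in the chronology tolls or restarts the period.

March 9, 2019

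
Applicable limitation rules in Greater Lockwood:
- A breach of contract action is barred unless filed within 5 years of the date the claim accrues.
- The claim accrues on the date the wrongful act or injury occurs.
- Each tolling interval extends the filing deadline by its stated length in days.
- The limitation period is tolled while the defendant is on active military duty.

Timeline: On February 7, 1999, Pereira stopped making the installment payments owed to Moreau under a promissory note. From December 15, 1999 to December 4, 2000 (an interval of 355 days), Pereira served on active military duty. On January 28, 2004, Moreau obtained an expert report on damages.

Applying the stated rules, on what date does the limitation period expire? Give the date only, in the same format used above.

January 27, 2005

The claim accrued on February 7, 1999, the date of the act.
5 years from February 7, 1999 is February 7, 2004.
Because the defendant's active military service ran from December 15, 1999 to December 4, 2000, the deadline is extended by 355 days to January 27, 2005.
None of the other events listed affects the running of the period under the stated rules.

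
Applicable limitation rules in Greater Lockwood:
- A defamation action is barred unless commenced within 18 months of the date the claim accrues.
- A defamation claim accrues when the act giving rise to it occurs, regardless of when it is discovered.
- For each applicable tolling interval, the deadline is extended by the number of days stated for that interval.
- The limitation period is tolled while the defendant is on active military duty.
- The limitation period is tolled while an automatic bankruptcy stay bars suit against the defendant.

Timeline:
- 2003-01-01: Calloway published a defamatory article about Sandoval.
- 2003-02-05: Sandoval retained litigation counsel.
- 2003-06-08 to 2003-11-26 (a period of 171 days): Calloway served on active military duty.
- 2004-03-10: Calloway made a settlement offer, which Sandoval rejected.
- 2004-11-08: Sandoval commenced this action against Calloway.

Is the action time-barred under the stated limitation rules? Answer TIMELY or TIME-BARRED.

The limitation period began to run on 2003-01-01.
Adding the 18 months base period to 2003-01-01 gives a deadline of 2004-07-01, before any tolling.
The period was tolled for 171 days by the defendant's active military service (2003-06-08 to 2003-11-26), pushing the deadline to 2004-12-19.
The other events in the timeline have no effect on the limitation period under the stated rules.
Sandoval filed on 2004-11-08, before the 2004-12-19 deadline, so the action is timely.

TIMELY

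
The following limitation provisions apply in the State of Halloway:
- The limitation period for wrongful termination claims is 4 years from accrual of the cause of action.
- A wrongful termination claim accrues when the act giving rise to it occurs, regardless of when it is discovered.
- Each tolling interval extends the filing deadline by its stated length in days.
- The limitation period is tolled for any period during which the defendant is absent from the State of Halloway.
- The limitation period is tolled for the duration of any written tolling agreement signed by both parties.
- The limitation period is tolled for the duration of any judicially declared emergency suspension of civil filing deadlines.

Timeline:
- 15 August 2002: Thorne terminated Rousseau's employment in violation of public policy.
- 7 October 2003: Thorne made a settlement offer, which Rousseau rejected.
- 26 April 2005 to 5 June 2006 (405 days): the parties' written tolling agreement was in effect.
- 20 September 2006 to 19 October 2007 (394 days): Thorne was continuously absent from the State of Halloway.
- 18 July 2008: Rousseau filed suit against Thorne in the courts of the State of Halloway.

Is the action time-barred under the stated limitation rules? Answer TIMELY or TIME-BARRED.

TIMELY

The claim accrued on 15 August 2002, when the wrongful act occurred.
Adding the 4 years base period to 15 August 2002 gives a deadline of 15 August 2006, before any tolling.
Because the written tolling agreement ran from 26 April 2005 to 5 June 2006, the deadline is extended by 405 days to 24 September 2007.
The defendant's absence from the jurisdiction from 20 September 2006 to 19 October 2007 tolled the period for 394 days, extending the deadline to 22 October 2008.
None of the other events listed affects the running of the period under the stated rules.
Filing on 18 July 2008 beat the 22 October 2008 deadline — the action is timely.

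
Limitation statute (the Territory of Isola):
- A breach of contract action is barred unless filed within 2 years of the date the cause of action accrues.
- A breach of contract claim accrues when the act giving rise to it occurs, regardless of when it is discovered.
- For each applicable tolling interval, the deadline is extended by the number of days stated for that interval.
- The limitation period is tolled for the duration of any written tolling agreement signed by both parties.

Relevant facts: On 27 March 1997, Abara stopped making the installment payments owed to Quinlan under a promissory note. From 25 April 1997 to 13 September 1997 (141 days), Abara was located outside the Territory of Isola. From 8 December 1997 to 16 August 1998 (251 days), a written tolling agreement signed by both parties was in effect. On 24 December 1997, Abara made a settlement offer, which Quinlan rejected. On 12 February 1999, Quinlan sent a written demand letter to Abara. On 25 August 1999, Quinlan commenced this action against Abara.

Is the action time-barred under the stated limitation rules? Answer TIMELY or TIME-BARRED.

TIMELY

The claim accrued on 27 March 1997, when the wrongful act occurred.
2 years from 27 March 1997 is 27 March 1999.
Because the written tolling agreement ran from 8 December 1997 to 16 August 1998, the deadline is extended by 251 days to 3 December 1999.
Although the defendant's absence ran from 25 April 1997 to 13 September 1997, the stated rules do not make that a tolling event, so it is disregarded.
None of the other events listed affects the running of the period under the stated rules.
Quinlan filed on 25 August 1999, before the 3 December 1999 deadline, so the action is timely.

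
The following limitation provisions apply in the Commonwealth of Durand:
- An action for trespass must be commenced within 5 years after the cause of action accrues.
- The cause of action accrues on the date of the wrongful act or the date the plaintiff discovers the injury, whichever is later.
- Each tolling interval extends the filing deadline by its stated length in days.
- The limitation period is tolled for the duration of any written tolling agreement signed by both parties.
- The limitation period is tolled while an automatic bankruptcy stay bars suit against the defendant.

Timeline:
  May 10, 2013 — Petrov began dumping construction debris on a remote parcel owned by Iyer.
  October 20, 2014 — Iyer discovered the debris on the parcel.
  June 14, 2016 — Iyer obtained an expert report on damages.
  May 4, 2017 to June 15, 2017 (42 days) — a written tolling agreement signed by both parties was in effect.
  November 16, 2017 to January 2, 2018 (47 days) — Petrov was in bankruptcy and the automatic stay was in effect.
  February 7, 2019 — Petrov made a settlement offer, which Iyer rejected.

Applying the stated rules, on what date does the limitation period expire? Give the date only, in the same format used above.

Taking the later of the act (May 10, 2013) and discovery (October 20, 2014), the claim accrued on October 20, 2014.
The untolled deadline — 5 years after October 20, 2014 — is October 20, 2019.
The period was tolled for 42 days by the written tolling agreement (May 4, 2017 to June 15, 2017), pushing the deadline to December 1, 2019.
The period was tolled for 47 days by the automatic bankruptcy stay (November 16, 2017 to January 2, 2018), pushing the deadline to January 17, 2020.
Nothing else in the chronology tolls or restarts the period.

January 17, 2020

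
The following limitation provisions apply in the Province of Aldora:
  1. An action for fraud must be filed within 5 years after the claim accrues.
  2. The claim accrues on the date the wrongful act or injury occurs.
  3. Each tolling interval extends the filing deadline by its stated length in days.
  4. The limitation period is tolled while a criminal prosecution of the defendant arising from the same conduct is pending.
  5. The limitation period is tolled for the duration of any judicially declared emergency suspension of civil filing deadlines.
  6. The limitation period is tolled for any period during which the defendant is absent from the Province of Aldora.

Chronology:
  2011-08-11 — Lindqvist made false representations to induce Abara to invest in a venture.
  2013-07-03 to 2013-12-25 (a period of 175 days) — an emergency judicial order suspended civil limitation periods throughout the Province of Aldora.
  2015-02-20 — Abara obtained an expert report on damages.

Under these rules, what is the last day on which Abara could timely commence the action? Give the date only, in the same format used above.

The claim accrued on 2011-08-11, the date of the act.
Adding the 5 years base period to 2011-08-11 gives a deadline of 2016-08-11, before any tolling.
Because the emergency suspension of filing deadlines ran from 2013-07-03 to 2013-12-25, the deadline is extended by 175 days to 2017-02-02.
The other events in the timeline have no effect on the limitation period under the stated rules.

2017-02-02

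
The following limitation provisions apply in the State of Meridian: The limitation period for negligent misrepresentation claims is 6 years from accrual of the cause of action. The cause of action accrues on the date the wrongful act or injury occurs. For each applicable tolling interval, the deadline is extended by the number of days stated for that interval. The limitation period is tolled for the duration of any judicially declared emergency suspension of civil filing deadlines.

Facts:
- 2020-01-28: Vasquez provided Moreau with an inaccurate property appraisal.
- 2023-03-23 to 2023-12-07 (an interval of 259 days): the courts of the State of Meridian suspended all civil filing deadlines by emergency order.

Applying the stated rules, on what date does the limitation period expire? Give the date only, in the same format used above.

The limitation period began to run on 2020-01-28.
The untolled deadline — 6 years after 2020-01-28 — is 2026-01-28.
Because the emergency suspension of filing deadlines ran from 2023-03-23 to 2023-12-07, the deadline is extended by 259 days to 2026-10-14.

2026-10-14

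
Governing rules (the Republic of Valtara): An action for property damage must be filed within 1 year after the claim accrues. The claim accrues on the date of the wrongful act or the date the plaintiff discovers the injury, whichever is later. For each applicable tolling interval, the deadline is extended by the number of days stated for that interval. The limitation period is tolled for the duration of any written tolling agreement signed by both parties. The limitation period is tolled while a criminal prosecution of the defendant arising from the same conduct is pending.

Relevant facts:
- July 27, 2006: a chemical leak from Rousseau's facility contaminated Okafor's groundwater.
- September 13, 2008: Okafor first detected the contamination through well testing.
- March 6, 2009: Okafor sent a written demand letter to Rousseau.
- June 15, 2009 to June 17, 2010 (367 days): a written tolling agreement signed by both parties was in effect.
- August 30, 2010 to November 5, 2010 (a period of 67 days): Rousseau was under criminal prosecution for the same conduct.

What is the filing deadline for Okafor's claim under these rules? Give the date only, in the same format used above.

Taking the later of the act (July 27, 2006) and discovery (September 13, 2008), the claim accrued on September 13, 2008.
1 year from September 13, 2008 is September 13, 2009.
The written tolling agreement from June 15, 2009 to June 17, 2010 tolled the period for 367 days, extending the deadline to September 15, 2010.
The pending criminal prosecution from August 30, 2010 to November 5, 2010 tolled the period for 67 days, extending the deadline to November 21, 2010.
The other events in the timeline have no effect on the limitation period under the stated rules.

November 21, 2010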